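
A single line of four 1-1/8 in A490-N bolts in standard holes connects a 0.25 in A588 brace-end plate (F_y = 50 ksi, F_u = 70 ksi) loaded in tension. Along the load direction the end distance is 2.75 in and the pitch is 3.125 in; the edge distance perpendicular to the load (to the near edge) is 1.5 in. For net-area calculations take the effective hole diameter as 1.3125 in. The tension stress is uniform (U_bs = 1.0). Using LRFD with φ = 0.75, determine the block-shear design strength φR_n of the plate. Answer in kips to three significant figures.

Shear plane L_v = 2.75 + 3·3.125 = 12.12 in; A_gv = 12.12 × 0.25 = 3.031 in².
A_nv = (12.12 − 3.5·1.3125) × 0.25 = 1.883 in².
A_nt = (1.5 − 0.5·1.3125) × 0.25 = 0.2109 in².
0.6 F_u A_nv = 79.08 kips; 0.6 F_y A_gv = 90.94 kips → shear rupture governs the shear term.
R_n = 79.08 + 1.0 × 70 × 0.2109 = 93.84 kips.
Design strength φR_n = 0.75 × 93.84 = 70.4 kips.

70.4 kips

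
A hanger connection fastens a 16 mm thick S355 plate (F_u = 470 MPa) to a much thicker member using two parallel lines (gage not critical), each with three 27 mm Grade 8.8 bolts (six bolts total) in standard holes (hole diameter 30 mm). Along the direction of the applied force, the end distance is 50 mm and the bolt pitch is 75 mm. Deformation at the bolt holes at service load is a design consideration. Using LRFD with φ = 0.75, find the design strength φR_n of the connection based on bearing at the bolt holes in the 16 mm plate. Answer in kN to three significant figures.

1690 kN

Per bolt r_n = 1.2 l_c t F_u ≤ 2.4 d t F_u; upper limit = 2.4 × 27 × 16 × 470 / 1000 = 487.3 kN.
Edge bolt: l_c = 50 − 30/2 = 35 mm → 1.2 × 35 × 16 × 470 / 1000 = 315.8 → r_n = 315.8 kN.
Interior bolts: l_c = 75 − 30 = 45 mm → 1.2 × 45 × 16 × 470 / 1000 = 406.1 → r_n = 406.1 kN.
R_n = 2 × 315.8 + 4 × 406.1 = 2256 kN.
Design strength φR_n = 0.75 × 2256 = 1690 kN.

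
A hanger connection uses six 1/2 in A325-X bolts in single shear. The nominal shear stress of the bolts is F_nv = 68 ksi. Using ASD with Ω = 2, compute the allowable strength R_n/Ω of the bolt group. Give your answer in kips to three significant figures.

A_b = π × 0.5² / 4 = 0.1963 in².
R_n = F_nv · A_b · n · n_s = 68 × 0.1963 × 6 × 1 = 80.11 kips.
Allowable strength R_n/Ω = 80.11 / 2 = 40.1 kips.

40.1 kips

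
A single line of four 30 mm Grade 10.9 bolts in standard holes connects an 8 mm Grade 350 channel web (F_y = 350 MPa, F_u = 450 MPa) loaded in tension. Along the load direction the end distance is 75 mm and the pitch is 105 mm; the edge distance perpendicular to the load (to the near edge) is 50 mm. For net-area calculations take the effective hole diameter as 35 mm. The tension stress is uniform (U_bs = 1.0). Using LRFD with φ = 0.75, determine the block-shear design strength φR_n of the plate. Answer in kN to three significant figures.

Shear plane L_v = 75 + 3·105 = 390 mm; A_gv = 390 × 8 = 3120 mm².
A_nv = (390 − 3.5·35) × 8 = 2140 mm².
A_nt = (50 − 0.5·35) × 8 = 260 mm².
0.6 F_u A_nv = 577.8 kN; 0.6 F_y A_gv = 655.2 kN → shear rupture governs the shear term.
R_n = 577.8 + 1.0 × 450 × 260 / 1000 = 694.8 kN.
Design strength φR_n = 0.75 × 694.8 = 521 kN.

521 kN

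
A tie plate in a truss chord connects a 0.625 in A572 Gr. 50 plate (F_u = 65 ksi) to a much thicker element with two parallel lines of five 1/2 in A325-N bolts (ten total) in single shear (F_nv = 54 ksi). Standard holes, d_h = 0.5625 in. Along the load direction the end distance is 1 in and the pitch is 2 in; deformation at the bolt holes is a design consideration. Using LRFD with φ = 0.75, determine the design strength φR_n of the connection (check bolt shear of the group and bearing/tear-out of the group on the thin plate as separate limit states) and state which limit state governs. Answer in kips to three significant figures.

79.5 kips (bolt shear governs)

Bolt shear: A_b = π·0.5²/4 = 0.1963 in²; R_n = 54 × 0.1963 × 10 × 1 = 106 kips → 0.75 × 106 = 79.5 kips.
Bearing (1.2 l_c t F_u ≤ 2.4 d t F_u): upper limit = 2.4·0.5·0.625·65 = 48.75 kips.
  Edge l_c = 1 − 0.5625/2 = 0.7188 → r_n = 35.04 kips; interior l_c = 2 − 0.5625 = 1.438 → r_n = 48.75 kips.
  R_n,bearing = 2·35.04 + 8·48.75 = 460.1 kips → 0.75 × 460.1 = 345 kips.
Bolt shear governs: 79.5 kips.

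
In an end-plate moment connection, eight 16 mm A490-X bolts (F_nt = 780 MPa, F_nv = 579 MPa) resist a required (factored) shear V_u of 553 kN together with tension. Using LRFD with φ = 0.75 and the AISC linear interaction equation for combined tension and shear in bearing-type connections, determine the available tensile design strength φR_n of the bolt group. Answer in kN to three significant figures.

A_b = π·16²/4 = 201.1 mm²; f_rv = 553 × 1000 / (8 × 201.1) = 343.8 MPa.
F'_nt = 1.3 F_nt − (F_nt / φF_nv) f_rv = 1.3·780 − (780/(0.75·579))·343.8 = 396.5 MPa, capped at F_nt → F'_nt = 396.5 MPa.
R_n = F'_nt · A_b · n = 396.5 × 201.1 × 8 / 1000 = 637.7 kN.
Design strength φR_n = 0.75 × 637.7 = 478 kN.

478 kN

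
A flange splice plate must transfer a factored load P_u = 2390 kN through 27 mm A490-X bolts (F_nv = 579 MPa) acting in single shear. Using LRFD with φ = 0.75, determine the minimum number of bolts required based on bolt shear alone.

A_b = π·27²/4 = 572.6 mm².
Per-bolt design strength φR_n = 0.75 × 579 × 572.6 × 1 / 1000 = 248.6 kN.
n ≥ 2390 / 248.6 = 9.613 → use 10 bolts.

10 bolts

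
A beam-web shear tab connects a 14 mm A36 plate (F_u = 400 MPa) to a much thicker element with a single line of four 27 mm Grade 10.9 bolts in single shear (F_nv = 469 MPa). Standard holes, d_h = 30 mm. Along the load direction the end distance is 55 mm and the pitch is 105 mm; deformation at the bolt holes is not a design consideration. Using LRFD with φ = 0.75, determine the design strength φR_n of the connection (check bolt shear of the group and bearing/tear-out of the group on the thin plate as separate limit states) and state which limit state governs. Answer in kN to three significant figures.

806 kN (bolt shear governs)

Bolt shear: A_b = π·27²/4 = 572.6 mm²; R_n = 469 × 572.6 × 4 × 1 / 1000 = 1074 kN → 0.75 × 1074 = 806 kN.
Bearing (1.5 l_c t F_u ≤ 3.0 d t F_u): upper limit = 3.0·27·14·400 / 1000 = 453.6 kN.
  Edge l_c = 55 − 30/2 = 40 → r_n = 336 kN; interior l_c = 105 − 30 = 75 → r_n = 453.6 kN.
  R_n,bearing = 1·336 + 3·453.6 = 1697 kN → 0.75 × 1697 = 1270 kN.
Bolt shear governs: 806 kN.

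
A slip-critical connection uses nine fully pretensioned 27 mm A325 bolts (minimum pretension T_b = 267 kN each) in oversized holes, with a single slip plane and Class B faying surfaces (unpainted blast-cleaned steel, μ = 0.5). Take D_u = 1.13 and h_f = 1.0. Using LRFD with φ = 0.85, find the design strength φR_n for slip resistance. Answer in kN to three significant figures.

1150 kN

R_n = μ · D_u · h_f · T_b · n_s · n_b = 0.5 × 1.13 × 1.0 × 267 × 1 × 9 = 1358 kN.
Design strength φR_n = 0.85 × 1358 = 1150 kN.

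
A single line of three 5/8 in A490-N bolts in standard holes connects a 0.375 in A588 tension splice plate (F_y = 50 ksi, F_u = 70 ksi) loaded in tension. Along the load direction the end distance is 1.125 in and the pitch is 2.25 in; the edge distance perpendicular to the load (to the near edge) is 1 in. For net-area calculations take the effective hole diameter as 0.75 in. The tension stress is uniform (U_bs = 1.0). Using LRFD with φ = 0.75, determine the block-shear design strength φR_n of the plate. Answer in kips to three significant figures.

Shear plane L_v = 1.125 + 2·2.25 = 5.625 in; A_gv = 5.625 × 0.375 = 2.109 in².
A_nv = (5.625 − 2.5·0.75) × 0.375 = 1.406 in².
A_nt = (1 − 0.5·0.75) × 0.375 = 0.2344 in².
0.6 F_u A_nv = 59.06 kips; 0.6 F_y A_gv = 63.28 kips → shear rupture governs the shear term.
R_n = 59.06 + 1.0 × 70 × 0.2344 = 75.47 kips.
Design strength φR_n = 0.75 × 75.47 = 56.6 kips.

56.6 kips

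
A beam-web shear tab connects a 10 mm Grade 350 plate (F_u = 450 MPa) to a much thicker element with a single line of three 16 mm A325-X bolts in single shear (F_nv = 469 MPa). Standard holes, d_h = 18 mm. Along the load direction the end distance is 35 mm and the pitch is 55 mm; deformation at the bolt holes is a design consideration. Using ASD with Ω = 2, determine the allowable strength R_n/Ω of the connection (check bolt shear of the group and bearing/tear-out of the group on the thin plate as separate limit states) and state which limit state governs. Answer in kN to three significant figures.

141 kN (bolt shear governs)

Bolt shear: A_b = π·16²/4 = 201.1 mm²; R_n = 469 × 201.1 × 3 × 1 / 1000 = 282.9 kN → 282.9 / 2 = 141 kN.
Bearing (1.2 l_c t F_u ≤ 2.4 d t F_u): upper limit = 2.4·16·10·450 / 1000 = 172.8 kN.
  Edge l_c = 35 − 18/2 = 26 → r_n = 140.4 kN; interior l_c = 55 − 18 = 37 → r_n = 172.8 kN.
  R_n,bearing = 1·140.4 + 2·172.8 = 486 kN → 486 / 2 = 243 kN.
Bolt shear governs: 141 kN.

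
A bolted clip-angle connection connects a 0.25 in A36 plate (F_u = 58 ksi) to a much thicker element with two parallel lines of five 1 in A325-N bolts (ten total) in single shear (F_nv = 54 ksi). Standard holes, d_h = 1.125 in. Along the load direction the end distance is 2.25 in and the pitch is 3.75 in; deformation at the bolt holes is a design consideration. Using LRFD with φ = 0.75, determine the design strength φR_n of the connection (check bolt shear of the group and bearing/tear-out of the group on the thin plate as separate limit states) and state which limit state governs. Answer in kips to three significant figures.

253 kips (bearing governs)

Bolt shear: A_b = π·1²/4 = 0.7854 in²; R_n = 54 × 0.7854 × 10 × 1 = 424.1 kips → 0.75 × 424.1 = 318 kips.
Bearing (1.2 l_c t F_u ≤ 2.4 d t F_u): upper limit = 2.4·1·0.25·58 = 34.8 kips.
  Edge l_c = 2.25 − 1.125/2 = 1.688 → r_n = 29.36 kips; interior l_c = 3.75 − 1.125 = 2.625 → r_n = 34.8 kips.
  R_n,bearing = 2·29.36 + 8·34.8 = 337.1 kips → 0.75 × 337.1 = 253 kips.
Bearing governs: 253 kips.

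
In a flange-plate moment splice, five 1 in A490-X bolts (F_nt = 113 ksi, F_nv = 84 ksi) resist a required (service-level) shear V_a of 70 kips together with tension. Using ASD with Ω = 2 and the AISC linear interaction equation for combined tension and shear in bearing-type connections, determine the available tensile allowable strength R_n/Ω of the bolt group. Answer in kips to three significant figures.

A_b = π·1²/4 = 0.7854 in²; f_rv = 70 / (5 × 0.7854) = 17.83 ksi.
F'_nt = 1.3 F_nt − (Ω F_nt / F_nv) f_rv = 1.3·113 − (2·113/84)·17.83 = 98.94 ksi, capped at F_nt → F'_nt = 98.94 ksi.
R_n = F'_nt · A_b · n = 98.94 × 0.7854 × 5 = 388.5 kips.
Allowable strength R_n/Ω = 388.5 / 2 = 194 kips.

194 kips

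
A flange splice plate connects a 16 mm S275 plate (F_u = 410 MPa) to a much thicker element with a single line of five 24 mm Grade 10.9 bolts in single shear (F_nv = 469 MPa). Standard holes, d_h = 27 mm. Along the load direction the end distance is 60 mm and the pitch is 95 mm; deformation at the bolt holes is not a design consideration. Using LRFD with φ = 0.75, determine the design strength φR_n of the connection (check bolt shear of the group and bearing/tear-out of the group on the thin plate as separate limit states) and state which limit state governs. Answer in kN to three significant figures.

796 kN (bolt shear governs)

Bolt shear: A_b = π·24²/4 = 452.4 mm²; R_n = 469 × 452.4 × 5 × 1 / 1000 = 1061 kN → 0.75 × 1061 = 796 kN.
Bearing (1.5 l_c t F_u ≤ 3.0 d t F_u): upper limit = 3.0·24·16·410 / 1000 = 472.3 kN.
  Edge l_c = 60 − 27/2 = 46.5 → r_n = 457.6 kN; interior l_c = 95 − 27 = 68 → r_n = 472.3 kN.
  R_n,bearing = 1·457.6 + 4·472.3 = 2347 kN → 0.75 × 2347 = 1760 kN.
Bolt shear governs: 796 kN.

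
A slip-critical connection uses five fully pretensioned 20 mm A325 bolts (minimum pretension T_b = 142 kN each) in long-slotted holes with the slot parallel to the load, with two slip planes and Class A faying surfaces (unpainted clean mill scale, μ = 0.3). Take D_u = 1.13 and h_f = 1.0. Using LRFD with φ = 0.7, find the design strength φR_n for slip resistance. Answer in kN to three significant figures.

337 kN

R_n = μ · D_u · h_f · T_b · n_s · n_b = 0.3 × 1.13 × 1.0 × 142 × 2 × 5 = 481.4 kN.
Design strength φR_n = 0.7 × 481.4 = 337 kN.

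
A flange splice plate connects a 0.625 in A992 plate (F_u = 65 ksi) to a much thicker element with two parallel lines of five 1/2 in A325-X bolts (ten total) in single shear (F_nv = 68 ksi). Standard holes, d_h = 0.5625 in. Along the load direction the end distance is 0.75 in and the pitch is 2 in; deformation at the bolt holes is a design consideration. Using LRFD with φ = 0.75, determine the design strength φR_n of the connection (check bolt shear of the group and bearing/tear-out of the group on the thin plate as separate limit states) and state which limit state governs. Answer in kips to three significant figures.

100 kips (bolt shear governs)

Bolt shear: A_b = π·0.5²/4 = 0.1963 in²; R_n = 68 × 0.1963 × 10 × 1 = 133.5 kips → 0.75 × 133.5 = 100 kips.
Bearing (1.2 l_c t F_u ≤ 2.4 d t F_u): upper limit = 2.4·0.5·0.625·65 = 48.75 kips.
  Edge l_c = 0.75 − 0.5625/2 = 0.4688 → r_n = 22.85 kips; interior l_c = 2 − 0.5625 = 1.438 → r_n = 48.75 kips.
  R_n,bearing = 2·22.85 + 8·48.75 = 435.7 kips → 0.75 × 435.7 = 327 kips.
Bolt shear governs: 100 kips.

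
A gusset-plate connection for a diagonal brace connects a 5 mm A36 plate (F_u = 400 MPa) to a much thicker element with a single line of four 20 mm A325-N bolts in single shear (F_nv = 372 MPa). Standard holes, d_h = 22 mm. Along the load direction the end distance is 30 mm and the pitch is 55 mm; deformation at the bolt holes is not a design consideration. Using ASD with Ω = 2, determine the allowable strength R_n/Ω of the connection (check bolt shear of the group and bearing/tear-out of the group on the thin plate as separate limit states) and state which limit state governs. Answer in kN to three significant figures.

177 kN (bearing governs)

Bolt shear: A_b = π·20²/4 = 314.2 mm²; R_n = 372 × 314.2 × 4 × 1 / 1000 = 467.5 kN → 467.5 / 2 = 234 kN.
Bearing (1.5 l_c t F_u ≤ 3.0 d t F_u): upper limit = 3.0·20·5·400 / 1000 = 120 kN.
  Edge l_c = 30 − 22/2 = 19 → r_n = 57 kN; interior l_c = 55 − 22 = 33 → r_n = 99 kN.
  R_n,bearing = 1·57 + 3·99 = 354 kN → 354 / 2 = 177 kN.
Bearing governs: 177 kN.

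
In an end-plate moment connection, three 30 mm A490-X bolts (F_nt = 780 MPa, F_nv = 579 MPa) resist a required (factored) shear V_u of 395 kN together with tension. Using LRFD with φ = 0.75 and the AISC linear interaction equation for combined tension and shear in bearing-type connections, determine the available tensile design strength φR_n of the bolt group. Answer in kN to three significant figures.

A_b = π·30²/4 = 706.9 mm²; f_rv = 395 × 1000 / (3 × 706.9) = 186.3 MPa.
F'_nt = 1.3 F_nt − (F_nt / φF_nv) f_rv = 1.3·780 − (780/(0.75·579))·186.3 = 679.4 MPa, capped at F_nt → F'_nt = 679.4 MPa.
R_n = F'_nt · A_b · n = 679.4 × 706.9 × 3 / 1000 = 1441 kN.
Design strength φR_n = 0.75 × 1441 = 1080 kN.

1080 kN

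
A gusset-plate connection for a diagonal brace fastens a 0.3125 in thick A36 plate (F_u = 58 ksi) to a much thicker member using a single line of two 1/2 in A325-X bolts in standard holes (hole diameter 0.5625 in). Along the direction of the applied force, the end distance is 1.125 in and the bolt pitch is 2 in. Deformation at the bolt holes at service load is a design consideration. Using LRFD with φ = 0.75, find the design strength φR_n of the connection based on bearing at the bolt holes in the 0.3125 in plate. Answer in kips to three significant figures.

30.1 kips

Per bolt r_n = 1.2 l_c t F_u ≤ 2.4 d t F_u; upper limit = 2.4 × 0.5 × 0.3125 × 58 = 21.75 kips.
Edge bolt: l_c = 1.125 − 0.5625/2 = 0.8438 in → 1.2 × 0.8438 × 0.3125 × 58 = 18.35 → r_n = 18.35 kips.
Interior bolts: l_c = 2 − 0.5625 = 1.438 in → 1.2 × 1.438 × 0.3125 × 58 = 31.27 → r_n = 21.75 kips.
R_n = 1 × 18.35 + 1 × 21.75 = 40.1 kips.
Design strength φR_n = 0.75 × 40.1 = 30.1 kips.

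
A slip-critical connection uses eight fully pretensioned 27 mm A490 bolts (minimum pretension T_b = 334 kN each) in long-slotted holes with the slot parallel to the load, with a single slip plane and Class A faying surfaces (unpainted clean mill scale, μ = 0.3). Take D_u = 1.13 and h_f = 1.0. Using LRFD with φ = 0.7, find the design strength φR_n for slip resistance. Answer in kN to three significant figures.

634 kN

R_n = μ · D_u · h_f · T_b · n_s · n_b = 0.3 × 1.13 × 1.0 × 334 × 1 × 8 = 905.8 kN.
Design strength φR_n = 0.7 × 905.8 = 634 kN.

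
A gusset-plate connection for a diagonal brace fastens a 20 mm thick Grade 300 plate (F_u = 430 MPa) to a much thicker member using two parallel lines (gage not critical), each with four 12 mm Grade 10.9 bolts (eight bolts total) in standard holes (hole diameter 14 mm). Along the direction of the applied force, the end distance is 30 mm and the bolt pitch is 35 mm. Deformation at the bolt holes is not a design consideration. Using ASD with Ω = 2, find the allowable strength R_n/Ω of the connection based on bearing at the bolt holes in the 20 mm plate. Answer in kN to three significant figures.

Per bolt r_n = 1.5 l_c t F_u ≤ 3.0 d t F_u; upper limit = 3.0 × 12 × 20 × 430 / 1000 = 309.6 kN.
Edge bolt: l_c = 30 − 14/2 = 23 mm → 1.5 × 23 × 20 × 430 / 1000 = 296.7 → r_n = 296.7 kN.
Interior bolts: l_c = 35 − 14 = 21 mm → 1.5 × 21 × 20 × 430 / 1000 = 270.9 → r_n = 270.9 kN.
R_n = 2 × 296.7 + 6 × 270.9 = 2219 kN.
Allowable strength R_n/Ω = 2219 / 2 = 1110 kN.

1110 kN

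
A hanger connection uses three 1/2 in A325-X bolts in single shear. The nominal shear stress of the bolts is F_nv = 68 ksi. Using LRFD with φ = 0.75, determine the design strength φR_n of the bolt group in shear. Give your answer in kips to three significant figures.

30 kips

A_b = π × 0.5² / 4 = 0.1963 in².
R_n = F_nv · A_b · n · n_s = 68 × 0.1963 × 3 × 1 = 40.06 kips.
Design strength φR_n = 0.75 × 40.06 = 30 kips.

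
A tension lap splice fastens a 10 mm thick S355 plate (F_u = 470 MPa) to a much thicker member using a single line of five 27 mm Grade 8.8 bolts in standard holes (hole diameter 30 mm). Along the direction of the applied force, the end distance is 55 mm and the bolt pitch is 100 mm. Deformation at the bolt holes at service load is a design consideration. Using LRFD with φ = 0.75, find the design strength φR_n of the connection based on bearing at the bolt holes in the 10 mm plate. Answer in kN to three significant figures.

Per bolt r_n = 1.2 l_c t F_u ≤ 2.4 d t F_u; upper limit = 2.4 × 27 × 10 × 470 / 1000 = 304.6 kN.
Edge bolt: l_c = 55 − 30/2 = 40 mm → 1.2 × 40 × 10 × 470 / 1000 = 225.6 → r_n = 225.6 kN.
Interior bolts: l_c = 100 − 30 = 70 mm → 1.2 × 70 × 10 × 470 / 1000 = 394.8 → r_n = 304.6 kN.
R_n = 1 × 225.6 + 4 × 304.6 = 1444 kN.
Design strength φR_n = 0.75 × 1444 = 1080 kN.

1080 kN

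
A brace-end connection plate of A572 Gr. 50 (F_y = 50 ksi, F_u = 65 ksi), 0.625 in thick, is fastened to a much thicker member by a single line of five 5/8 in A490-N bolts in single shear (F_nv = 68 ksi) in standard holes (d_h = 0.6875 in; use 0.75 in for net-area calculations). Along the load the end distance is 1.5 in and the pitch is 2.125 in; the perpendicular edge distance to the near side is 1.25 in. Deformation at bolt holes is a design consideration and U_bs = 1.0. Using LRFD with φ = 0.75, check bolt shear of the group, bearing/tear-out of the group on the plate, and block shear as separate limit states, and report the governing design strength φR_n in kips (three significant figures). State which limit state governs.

Bolt shear: A_b = π·0.625²/4 = 0.3068 in²; R_n = 68 × 0.3068 × 5 × 1 = 104.3 kips → 0.75 × 104.3 = 78.2 kips.
Bearing: edge l_c = 1.156, r_n = 56.37 kips; interior l_c = 1.438, r_n = 60.94 kips; R_n = 56.37 + 4·60.94 = 300.1 kips → 225 kips.
Block shear: A_gv = 6.25, A_nv = 4.141, A_nt = 0.5469 in²; R_n = min(0.6F_uA_nv, 0.6F_yA_gv) + U_bs·F_u·A_nt = 197 kips → 148 kips.
Bolt shear governs: 78.2 kips.

78.2 kips (bolt shear governs)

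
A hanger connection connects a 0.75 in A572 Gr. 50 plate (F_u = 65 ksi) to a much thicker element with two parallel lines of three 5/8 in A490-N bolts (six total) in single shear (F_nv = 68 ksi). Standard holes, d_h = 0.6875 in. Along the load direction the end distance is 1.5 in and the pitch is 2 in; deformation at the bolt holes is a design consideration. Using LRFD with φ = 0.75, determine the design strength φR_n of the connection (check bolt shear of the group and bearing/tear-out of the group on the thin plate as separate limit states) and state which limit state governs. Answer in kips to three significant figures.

Bolt shear: A_b = π·0.625²/4 = 0.3068 in²; R_n = 68 × 0.3068 × 6 × 1 = 125.2 kips → 0.75 × 125.2 = 93.9 kips.
Bearing (1.2 l_c t F_u ≤ 2.4 d t F_u): upper limit = 2.4·0.625·0.75·65 = 73.12 kips.
  Edge l_c = 1.5 − 0.6875/2 = 1.156 → r_n = 67.64 kips; interior l_c = 2 − 0.6875 = 1.312 → r_n = 73.12 kips.
  R_n,bearing = 2·67.64 + 4·73.12 = 427.8 kips → 0.75 × 427.8 = 321 kips.
Bolt shear governs: 93.9 kips.

93.9 kips (bolt shear governs)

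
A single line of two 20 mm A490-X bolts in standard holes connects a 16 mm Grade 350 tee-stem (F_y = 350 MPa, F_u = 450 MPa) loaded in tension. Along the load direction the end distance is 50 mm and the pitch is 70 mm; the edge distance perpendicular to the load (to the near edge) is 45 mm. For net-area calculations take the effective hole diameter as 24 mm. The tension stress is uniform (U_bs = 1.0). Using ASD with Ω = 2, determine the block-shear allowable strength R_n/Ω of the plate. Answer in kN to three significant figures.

300 kN

Shear plane L_v = 50 + 1·70 = 120 mm; A_gv = 120 × 16 = 1920 mm².
A_nv = (120 − 1.5·24) × 16 = 1344 mm².
A_nt = (45 − 0.5·24) × 16 = 528 mm².
0.6 F_u A_nv = 362.9 kN; 0.6 F_y A_gv = 403.2 kN → shear rupture governs the shear term.
R_n = 362.9 + 1.0 × 450 × 528 / 1000 = 600.5 kN.
Allowable strength R_n/Ω = 600.5 / 2 = 300 kN.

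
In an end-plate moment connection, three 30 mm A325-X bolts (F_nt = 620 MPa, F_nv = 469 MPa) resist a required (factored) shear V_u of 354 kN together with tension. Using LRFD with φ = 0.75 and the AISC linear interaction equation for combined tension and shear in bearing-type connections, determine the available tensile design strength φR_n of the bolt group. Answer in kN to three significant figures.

814 kN

A_b = π·30²/4 = 706.9 mm²; f_rv = 354 × 1000 / (3 × 706.9) = 166.9 MPa.
F'_nt = 1.3 F_nt − (F_nt / φF_nv) f_rv = 1.3·620 − (620/(0.75·469))·166.9 = 511.8 MPa, capped at F_nt → F'_nt = 511.8 MPa.
R_n = F'_nt · A_b · n = 511.8 × 706.9 × 3 / 1000 = 1085 kN.
Design strength φR_n = 0.75 × 1085 = 814 kN.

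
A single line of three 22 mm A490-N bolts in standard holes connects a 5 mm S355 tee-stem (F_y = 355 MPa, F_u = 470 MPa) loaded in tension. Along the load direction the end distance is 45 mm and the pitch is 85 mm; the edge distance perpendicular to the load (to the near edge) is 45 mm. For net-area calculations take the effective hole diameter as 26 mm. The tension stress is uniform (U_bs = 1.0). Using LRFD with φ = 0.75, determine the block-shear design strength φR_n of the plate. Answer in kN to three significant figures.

215 kN

Shear plane L_v = 45 + 2·85 = 215 mm; A_gv = 215 × 5 = 1075 mm².
A_nv = (215 − 2.5·26) × 5 = 750 mm².
A_nt = (45 − 0.5·26) × 5 = 160 mm².
0.6 F_u A_nv = 211.5 kN; 0.6 F_y A_gv = 229 kN → shear rupture governs the shear term.
R_n = 211.5 + 1.0 × 470 × 160 / 1000 = 286.7 kN.
Design strength φR_n = 0.75 × 286.7 = 215 kN.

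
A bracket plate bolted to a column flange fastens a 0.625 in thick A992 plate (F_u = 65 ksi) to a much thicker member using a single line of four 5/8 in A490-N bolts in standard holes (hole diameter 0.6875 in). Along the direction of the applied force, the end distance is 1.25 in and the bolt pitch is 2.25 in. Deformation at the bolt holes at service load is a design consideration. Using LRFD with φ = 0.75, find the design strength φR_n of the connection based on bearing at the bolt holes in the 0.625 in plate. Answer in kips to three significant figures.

Per bolt r_n = 1.2 l_c t F_u ≤ 2.4 d t F_u; upper limit = 2.4 × 0.625 × 0.625 × 65 = 60.94 kips.
Edge bolt: l_c = 1.25 − 0.6875/2 = 0.9062 in → 1.2 × 0.9062 × 0.625 × 65 = 44.18 → r_n = 44.18 kips.
Interior bolts: l_c = 2.25 − 0.6875 = 1.562 in → 1.2 × 1.562 × 0.625 × 65 = 76.17 → r_n = 60.94 kips.
R_n = 1 × 44.18 + 3 × 60.94 = 227 kips.
Design strength φR_n = 0.75 × 227 = 170 kips.

170 kips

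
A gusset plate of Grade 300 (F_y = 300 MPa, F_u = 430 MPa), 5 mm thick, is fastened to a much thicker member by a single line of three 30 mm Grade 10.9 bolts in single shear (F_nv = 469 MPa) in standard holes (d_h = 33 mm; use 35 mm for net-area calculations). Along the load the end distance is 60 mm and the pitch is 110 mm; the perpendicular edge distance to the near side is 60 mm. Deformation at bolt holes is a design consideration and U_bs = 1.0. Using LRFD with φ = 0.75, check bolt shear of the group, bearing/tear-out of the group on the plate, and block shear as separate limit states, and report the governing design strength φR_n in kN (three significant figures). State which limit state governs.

255 kN (block shear governs)

Bolt shear: A_b = π·30²/4 = 706.9 mm²; R_n = 469 × 706.9 × 3 × 1 / 1000 = 994.5 kN → 0.75 × 994.5 = 746 kN.
Bearing: edge l_c = 43.5, r_n = 112.2 kN; interior l_c = 77, r_n = 154.8 kN; R_n = 112.2 + 2·154.8 = 421.8 kN → 316 kN.
Block shear: A_gv = 1400, A_nv = 962.5, A_nt = 212.5 mm²; R_n = min(0.6F_uA_nv, 0.6F_yA_gv) + U_bs·F_u·A_nt = 339.7 kN → 255 kN.
Block shear governs: 255 kN.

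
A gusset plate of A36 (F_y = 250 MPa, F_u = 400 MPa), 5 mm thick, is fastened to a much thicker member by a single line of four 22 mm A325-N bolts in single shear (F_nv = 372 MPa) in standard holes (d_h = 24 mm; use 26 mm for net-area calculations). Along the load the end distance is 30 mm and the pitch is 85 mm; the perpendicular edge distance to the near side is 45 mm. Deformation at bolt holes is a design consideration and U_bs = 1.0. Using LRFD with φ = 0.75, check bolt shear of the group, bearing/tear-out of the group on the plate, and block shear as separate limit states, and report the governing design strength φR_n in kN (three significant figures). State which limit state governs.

Bolt shear: A_b = π·22²/4 = 380.1 mm²; R_n = 372 × 380.1 × 4 × 1 / 1000 = 565.6 kN → 0.75 × 565.6 = 424 kN.
Bearing: edge l_c = 18, r_n = 43.2 kN; interior l_c = 61, r_n = 105.6 kN; R_n = 43.2 + 3·105.6 = 360 kN → 270 kN.
Block shear: A_gv = 1425, A_nv = 970, A_nt = 160 mm²; R_n = min(0.6F_uA_nv, 0.6F_yA_gv) + U_bs·F_u·A_nt = 277.8 kN → 208 kN.
Block shear governs: 208 kN.

208 kN (block shear governs)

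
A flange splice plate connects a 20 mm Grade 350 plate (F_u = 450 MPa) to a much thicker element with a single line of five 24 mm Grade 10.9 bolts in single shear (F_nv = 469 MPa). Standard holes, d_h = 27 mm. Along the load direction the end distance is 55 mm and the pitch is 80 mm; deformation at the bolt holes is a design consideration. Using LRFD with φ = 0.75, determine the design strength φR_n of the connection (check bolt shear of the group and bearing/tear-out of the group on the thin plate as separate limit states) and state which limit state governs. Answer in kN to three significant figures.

Bolt shear: A_b = π·24²/4 = 452.4 mm²; R_n = 469 × 452.4 × 5 × 1 / 1000 = 1061 kN → 0.75 × 1061 = 796 kN.
Bearing (1.2 l_c t F_u ≤ 2.4 d t F_u): upper limit = 2.4·24·20·450 / 1000 = 518.4 kN.
  Edge l_c = 55 − 27/2 = 41.5 → r_n = 448.2 kN; interior l_c = 80 − 27 = 53 → r_n = 518.4 kN.
  R_n,bearing = 1·448.2 + 4·518.4 = 2522 kN → 0.75 × 2522 = 1890 kN.
Bolt shear governs: 796 kN.

796 kN (bolt shear governs)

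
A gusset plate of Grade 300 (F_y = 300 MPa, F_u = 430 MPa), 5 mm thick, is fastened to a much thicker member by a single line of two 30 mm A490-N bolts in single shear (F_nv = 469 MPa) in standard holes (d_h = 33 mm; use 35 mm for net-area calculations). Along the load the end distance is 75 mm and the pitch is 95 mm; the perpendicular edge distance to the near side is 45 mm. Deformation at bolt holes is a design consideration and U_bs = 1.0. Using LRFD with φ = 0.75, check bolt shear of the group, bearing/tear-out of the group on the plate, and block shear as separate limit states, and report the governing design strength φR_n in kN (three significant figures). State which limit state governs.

158 kN (block shear governs)

Bolt shear: A_b = π·30²/4 = 706.9 mm²; R_n = 469 × 706.9 × 2 × 1 / 1000 = 663 kN → 0.75 × 663 = 497 kN.
Bearing: edge l_c = 58.5, r_n = 150.9 kN; interior l_c = 62, r_n = 154.8 kN; R_n = 150.9 + 1·154.8 = 305.7 kN → 229 kN.
Block shear: A_gv = 850, A_nv = 587.5, A_nt = 137.5 mm²; R_n = min(0.6F_uA_nv, 0.6F_yA_gv) + U_bs·F_u·A_nt = 210.7 kN → 158 kN.
Block shear governs: 158 kN.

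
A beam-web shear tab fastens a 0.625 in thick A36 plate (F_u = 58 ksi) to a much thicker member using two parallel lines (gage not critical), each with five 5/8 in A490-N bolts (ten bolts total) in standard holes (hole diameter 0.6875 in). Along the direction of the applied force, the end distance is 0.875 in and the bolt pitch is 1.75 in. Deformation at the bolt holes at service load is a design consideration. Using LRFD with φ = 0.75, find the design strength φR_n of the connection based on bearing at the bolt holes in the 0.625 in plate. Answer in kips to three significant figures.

Per bolt r_n = 1.2 l_c t F_u ≤ 2.4 d t F_u; upper limit = 2.4 × 0.625 × 0.625 × 58 = 54.38 kips.
Edge bolt: l_c = 0.875 − 0.6875/2 = 0.5312 in → 1.2 × 0.5312 × 0.625 × 58 = 23.11 → r_n = 23.11 kips.
Interior bolts: l_c = 1.75 − 0.6875 = 1.062 in → 1.2 × 1.062 × 0.625 × 58 = 46.22 → r_n = 46.22 kips.
R_n = 2 × 23.11 + 8 × 46.22 = 416 kips.
Design strength φR_n = 0.75 × 416 = 312 kips.

312 kips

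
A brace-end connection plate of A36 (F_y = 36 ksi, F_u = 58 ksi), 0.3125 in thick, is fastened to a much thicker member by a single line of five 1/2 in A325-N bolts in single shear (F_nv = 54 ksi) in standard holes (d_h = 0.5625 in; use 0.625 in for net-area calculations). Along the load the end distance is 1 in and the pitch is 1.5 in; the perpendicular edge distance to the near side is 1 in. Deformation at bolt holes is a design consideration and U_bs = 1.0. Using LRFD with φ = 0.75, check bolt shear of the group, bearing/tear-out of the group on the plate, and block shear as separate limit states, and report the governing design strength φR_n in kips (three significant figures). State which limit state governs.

39.8 kips (bolt shear governs)

Bolt shear: A_b = π·0.5²/4 = 0.1963 in²; R_n = 54 × 0.1963 × 5 × 1 = 53.01 kips → 0.75 × 53.01 = 39.8 kips.
Bearing: edge l_c = 0.7188, r_n = 15.63 kips; interior l_c = 0.9375, r_n = 20.39 kips; R_n = 15.63 + 4·20.39 = 97.2 kips → 72.9 kips.
Block shear: A_gv = 2.188, A_nv = 1.309, A_nt = 0.2148 in²; R_n = min(0.6F_uA_nv, 0.6F_yA_gv) + U_bs·F_u·A_nt = 58 kips → 43.5 kips.
Bolt shear governs: 39.8 kips.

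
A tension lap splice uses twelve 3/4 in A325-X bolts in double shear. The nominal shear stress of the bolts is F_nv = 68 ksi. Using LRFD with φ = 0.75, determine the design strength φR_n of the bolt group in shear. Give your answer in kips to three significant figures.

A_b = π × 0.75² / 4 = 0.4418 in².
R_n = F_nv · A_b · n · n_s = 68 × 0.4418 × 12 × 2 = 721 kips.
Design strength φR_n = 0.75 × 721 = 541 kips.

541 kips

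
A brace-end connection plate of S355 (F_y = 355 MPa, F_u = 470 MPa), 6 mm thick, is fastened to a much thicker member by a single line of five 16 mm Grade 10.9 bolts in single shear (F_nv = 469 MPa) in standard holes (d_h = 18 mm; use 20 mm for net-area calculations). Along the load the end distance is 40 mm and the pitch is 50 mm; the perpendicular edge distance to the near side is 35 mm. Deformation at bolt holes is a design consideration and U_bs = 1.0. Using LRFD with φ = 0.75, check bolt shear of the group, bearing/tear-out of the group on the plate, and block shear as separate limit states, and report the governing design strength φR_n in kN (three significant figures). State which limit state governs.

Bolt shear: A_b = π·16²/4 = 201.1 mm²; R_n = 469 × 201.1 × 5 × 1 / 1000 = 471.5 kN → 0.75 × 471.5 = 354 kN.
Bearing: edge l_c = 31, r_n = 104.9 kN; interior l_c = 32, r_n = 108.3 kN; R_n = 104.9 + 4·108.3 = 538.1 kN → 404 kN.
Block shear: A_gv = 1440, A_nv = 900, A_nt = 150 mm²; R_n = min(0.6F_uA_nv, 0.6F_yA_gv) + U_bs·F_u·A_nt = 324.3 kN → 243 kN.
Block shear governs: 243 kN.

243 kN (block shear governs)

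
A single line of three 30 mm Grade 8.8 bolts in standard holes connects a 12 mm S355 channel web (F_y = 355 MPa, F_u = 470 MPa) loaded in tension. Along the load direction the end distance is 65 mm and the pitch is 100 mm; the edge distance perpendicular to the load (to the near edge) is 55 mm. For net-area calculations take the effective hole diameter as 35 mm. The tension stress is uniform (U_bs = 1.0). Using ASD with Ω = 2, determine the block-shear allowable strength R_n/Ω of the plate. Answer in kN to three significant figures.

406 kN

Shear plane L_v = 65 + 2·100 = 265 mm; A_gv = 265 × 12 = 3180 mm².
A_nv = (265 − 2.5·35) × 12 = 2130 mm².
A_nt = (55 − 0.5·35) × 12 = 450 mm².
0.6 F_u A_nv = 600.7 kN; 0.6 F_y A_gv = 677.3 kN → shear rupture governs the shear term.
R_n = 600.7 + 1.0 × 470 × 450 / 1000 = 812.2 kN.
Allowable strength R_n/Ω = 812.2 / 2 = 406 kN.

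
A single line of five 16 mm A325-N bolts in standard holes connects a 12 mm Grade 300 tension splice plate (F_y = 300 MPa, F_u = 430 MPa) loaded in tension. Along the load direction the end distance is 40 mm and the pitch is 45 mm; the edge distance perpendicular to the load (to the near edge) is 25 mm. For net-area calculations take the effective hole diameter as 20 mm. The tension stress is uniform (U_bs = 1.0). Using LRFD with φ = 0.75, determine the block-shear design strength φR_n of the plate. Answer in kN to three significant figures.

360 kN

Shear plane L_v = 40 + 4·45 = 220 mm; A_gv = 220 × 12 = 2640 mm².
A_nv = (220 − 4.5·20) × 12 = 1560 mm².
A_nt = (25 − 0.5·20) × 12 = 180 mm².
0.6 F_u A_nv = 402.5 kN; 0.6 F_y A_gv = 475.2 kN → shear rupture governs the shear term.
R_n = 402.5 + 1.0 × 430 × 180 / 1000 = 479.9 kN.
Design strength φR_n = 0.75 × 479.9 = 360 kN.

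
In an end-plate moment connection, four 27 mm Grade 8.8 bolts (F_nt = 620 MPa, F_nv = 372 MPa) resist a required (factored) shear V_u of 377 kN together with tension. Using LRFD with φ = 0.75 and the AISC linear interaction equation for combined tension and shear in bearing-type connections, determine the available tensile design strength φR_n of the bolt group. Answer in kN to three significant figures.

756 kN

A_b = π·27²/4 = 572.6 mm²; f_rv = 377 × 1000 / (4 × 572.6) = 164.6 MPa.
F'_nt = 1.3 F_nt − (F_nt / φF_nv) f_rv = 1.3·620 − (620/(0.75·372))·164.6 = 440.2 MPa, capped at F_nt → F'_nt = 440.2 MPa.
R_n = F'_nt · A_b · n = 440.2 × 572.6 × 4 / 1000 = 1008 kN.
Design strength φR_n = 0.75 × 1008 = 756 kN.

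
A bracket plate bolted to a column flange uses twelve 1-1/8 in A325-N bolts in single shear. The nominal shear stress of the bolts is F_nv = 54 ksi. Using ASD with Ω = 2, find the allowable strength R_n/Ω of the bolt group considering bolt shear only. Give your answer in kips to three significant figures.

A_b = π × 1.125² / 4 = 0.994 in².
R_n = F_nv · A_b · n · n_s = 54 × 0.994 × 12 × 1 = 644.1 kips.
Allowable strength R_n/Ω = 644.1 / 2 = 322 kips.

322 kips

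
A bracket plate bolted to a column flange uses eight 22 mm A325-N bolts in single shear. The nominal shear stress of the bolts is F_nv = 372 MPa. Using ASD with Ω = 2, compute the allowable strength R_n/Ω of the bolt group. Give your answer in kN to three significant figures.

A_b = π × 22² / 4 = 380.1 mm².
R_n = F_nv · A_b · n · n_s = 372 × 380.1 × 8 × 1 / 1000 = 1131 kN.
Allowable strength R_n/Ω = 1131 / 2 = 566 kN.

566 kN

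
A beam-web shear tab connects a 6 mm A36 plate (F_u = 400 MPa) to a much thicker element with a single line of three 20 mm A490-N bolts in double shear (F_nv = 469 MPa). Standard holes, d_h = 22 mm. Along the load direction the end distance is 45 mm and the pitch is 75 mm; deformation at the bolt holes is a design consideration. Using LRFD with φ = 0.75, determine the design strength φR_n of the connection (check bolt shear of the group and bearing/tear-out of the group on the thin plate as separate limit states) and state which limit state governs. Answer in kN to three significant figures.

Bolt shear: A_b = π·20²/4 = 314.2 mm²; R_n = 469 × 314.2 × 3 × 2 / 1000 = 884 kN → 0.75 × 884 = 663 kN.
Bearing (1.2 l_c t F_u ≤ 2.4 d t F_u): upper limit = 2.4·20·6·400 / 1000 = 115.2 kN.
  Edge l_c = 45 − 22/2 = 34 → r_n = 97.92 kN; interior l_c = 75 − 22 = 53 → r_n = 115.2 kN.
  R_n,bearing = 1·97.92 + 2·115.2 = 328.3 kN → 0.75 × 328.3 = 246 kN.
Bearing governs: 246 kN.

246 kN (bearing governs)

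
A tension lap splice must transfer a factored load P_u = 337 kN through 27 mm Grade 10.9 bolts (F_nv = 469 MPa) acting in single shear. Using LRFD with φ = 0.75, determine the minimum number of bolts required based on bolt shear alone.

2 bolts

A_b = π·27²/4 = 572.6 mm².
Per-bolt design strength φR_n = 0.75 × 469 × 572.6 × 1 / 1000 = 201.4 kN.
n ≥ 337 / 201.4 = 1.673 → use 2 bolts.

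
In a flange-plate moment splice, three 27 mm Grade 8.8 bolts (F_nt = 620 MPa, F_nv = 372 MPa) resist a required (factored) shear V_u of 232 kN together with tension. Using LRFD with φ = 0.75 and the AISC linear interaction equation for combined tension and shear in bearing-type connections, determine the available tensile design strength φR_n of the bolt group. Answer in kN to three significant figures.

652 kN

A_b = π·27²/4 = 572.6 mm²; f_rv = 232 × 1000 / (3 × 572.6) = 135.1 MPa.
F'_nt = 1.3 F_nt − (F_nt / φF_nv) f_rv = 1.3·620 − (620/(0.75·372))·135.1 = 505.9 MPa, capped at F_nt → F'_nt = 505.9 MPa.
R_n = F'_nt · A_b · n = 505.9 × 572.6 × 3 / 1000 = 868.9 kN.
Design strength φR_n = 0.75 × 868.9 = 652 kN.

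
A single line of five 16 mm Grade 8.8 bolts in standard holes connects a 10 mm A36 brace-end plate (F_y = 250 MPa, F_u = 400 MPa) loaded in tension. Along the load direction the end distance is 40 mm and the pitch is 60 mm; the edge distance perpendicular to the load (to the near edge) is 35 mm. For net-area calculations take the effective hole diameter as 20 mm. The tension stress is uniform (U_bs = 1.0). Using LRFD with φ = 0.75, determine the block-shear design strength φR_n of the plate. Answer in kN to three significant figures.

390 kN

Shear plane L_v = 40 + 4·60 = 280 mm; A_gv = 280 × 10 = 2800 mm².
A_nv = (280 − 4.5·20) × 10 = 1900 mm².
A_nt = (35 − 0.5·20) × 10 = 250 mm².
0.6 F_u A_nv = 456 kN; 0.6 F_y A_gv = 420 kN → shear yielding governs the shear term.
R_n = 420 + 1.0 × 400 × 250 / 1000 = 520 kN.
Design strength φR_n = 0.75 × 520 = 390 kN.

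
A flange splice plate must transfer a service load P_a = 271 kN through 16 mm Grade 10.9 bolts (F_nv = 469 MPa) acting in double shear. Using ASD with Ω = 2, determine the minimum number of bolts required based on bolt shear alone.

3 bolts

A_b = π·16²/4 = 201.1 mm².
Per-bolt allowable strength R_n/Ω = 469 × 201.1 × 2 / 1000 / 2 = 94.3 kN.
n ≥ 271 / 94.3 = 2.874 → use 3 bolts.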